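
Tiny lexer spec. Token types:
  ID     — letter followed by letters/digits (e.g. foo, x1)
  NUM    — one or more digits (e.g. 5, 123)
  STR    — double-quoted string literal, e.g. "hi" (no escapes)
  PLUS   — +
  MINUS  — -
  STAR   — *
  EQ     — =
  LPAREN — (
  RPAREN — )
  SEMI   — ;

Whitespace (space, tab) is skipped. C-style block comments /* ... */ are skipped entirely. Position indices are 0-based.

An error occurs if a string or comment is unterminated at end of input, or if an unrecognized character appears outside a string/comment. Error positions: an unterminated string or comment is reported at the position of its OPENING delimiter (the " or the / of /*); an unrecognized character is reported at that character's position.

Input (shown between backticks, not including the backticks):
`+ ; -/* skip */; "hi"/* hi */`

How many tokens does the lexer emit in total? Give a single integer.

pos=0: emit PLUS '+'
pos=2: emit SEMI ';'
pos=4: emit MINUS '-'
pos=5: enter COMMENT mode (saw '/*')
exit COMMENT mode (now at pos=15)
pos=15: emit SEMI ';'
pos=17: enter STRING mode
pos=17: emit STR "hi" (now at pos=21)
pos=21: enter COMMENT mode (saw '/*')
exit COMMENT mode (now at pos=29)
DONE. 5 tokens: [PLUS, SEMI, MINUS, SEMI, STR]

Answer: 5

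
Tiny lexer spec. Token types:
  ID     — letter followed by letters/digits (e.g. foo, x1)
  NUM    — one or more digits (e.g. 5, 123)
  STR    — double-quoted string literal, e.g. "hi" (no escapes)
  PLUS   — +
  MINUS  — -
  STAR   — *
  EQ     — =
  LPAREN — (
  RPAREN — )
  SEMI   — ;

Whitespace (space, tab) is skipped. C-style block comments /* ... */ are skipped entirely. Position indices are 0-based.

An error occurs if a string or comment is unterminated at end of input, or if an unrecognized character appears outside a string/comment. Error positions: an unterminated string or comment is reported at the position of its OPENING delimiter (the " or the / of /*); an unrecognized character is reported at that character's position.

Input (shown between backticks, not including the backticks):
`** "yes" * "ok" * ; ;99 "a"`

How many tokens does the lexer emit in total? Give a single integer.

pos=0: emit STAR '*'
pos=1: emit STAR '*'
pos=3: enter STRING mode
pos=3: emit STR "yes" (now at pos=8)
pos=9: emit STAR '*'
pos=11: enter STRING mode
pos=11: emit STR "ok" (now at pos=15)
pos=16: emit STAR '*'
pos=18: emit SEMI ';'
pos=20: emit SEMI ';'
pos=21: emit NUM '99' (now at pos=23)
pos=24: enter STRING mode
pos=24: emit STR "a" (now at pos=27)
DONE. 10 tokens: [STAR, STAR, STR, STAR, STR, STAR, SEMI, SEMI, NUM, STR]

Answer: 10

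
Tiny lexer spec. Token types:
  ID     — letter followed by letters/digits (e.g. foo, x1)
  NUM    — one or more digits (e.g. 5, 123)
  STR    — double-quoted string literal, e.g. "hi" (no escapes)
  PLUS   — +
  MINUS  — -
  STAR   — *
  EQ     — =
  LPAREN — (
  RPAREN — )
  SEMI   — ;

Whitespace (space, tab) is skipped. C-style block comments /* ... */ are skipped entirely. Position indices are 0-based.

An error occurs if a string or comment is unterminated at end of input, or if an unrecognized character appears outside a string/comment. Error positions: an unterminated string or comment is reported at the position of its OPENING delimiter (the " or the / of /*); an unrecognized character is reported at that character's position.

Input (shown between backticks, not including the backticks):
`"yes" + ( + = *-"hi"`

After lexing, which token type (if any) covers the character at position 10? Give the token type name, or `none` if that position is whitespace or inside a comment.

Answer: PLUS

Derivation:
pos=0: enter STRING mode
pos=0: emit STR "yes" (now at pos=5)
pos=6: emit PLUS '+'
pos=8: emit LPAREN '('
pos=10: emit PLUS '+'
pos=12: emit EQ '='
pos=14: emit STAR '*'
pos=15: emit MINUS '-'
pos=16: enter STRING mode
pos=16: emit STR "hi" (now at pos=20)
DONE. 8 tokens: [STR, PLUS, LPAREN, PLUS, EQ, STAR, MINUS, STR]
Position 10: char is '+' -> PLUS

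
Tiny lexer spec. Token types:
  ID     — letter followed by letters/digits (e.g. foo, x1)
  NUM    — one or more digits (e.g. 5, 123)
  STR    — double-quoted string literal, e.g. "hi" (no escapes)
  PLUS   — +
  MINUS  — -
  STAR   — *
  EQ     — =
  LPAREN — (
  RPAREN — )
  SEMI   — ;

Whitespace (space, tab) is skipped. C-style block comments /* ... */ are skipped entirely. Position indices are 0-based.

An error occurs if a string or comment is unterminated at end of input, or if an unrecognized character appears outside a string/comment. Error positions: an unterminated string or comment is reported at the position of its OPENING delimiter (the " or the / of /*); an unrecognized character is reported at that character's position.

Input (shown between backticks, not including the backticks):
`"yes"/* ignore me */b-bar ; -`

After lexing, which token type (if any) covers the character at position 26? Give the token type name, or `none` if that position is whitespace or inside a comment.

Answer: SEMI

Derivation:
pos=0: enter STRING mode
pos=0: emit STR "yes" (now at pos=5)
pos=5: enter COMMENT mode (saw '/*')
exit COMMENT mode (now at pos=20)
pos=20: emit ID 'b' (now at pos=21)
pos=21: emit MINUS '-'
pos=22: emit ID 'bar' (now at pos=25)
pos=26: emit SEMI ';'
pos=28: emit MINUS '-'
DONE. 6 tokens: [STR, ID, MINUS, ID, SEMI, MINUS]
Position 26: char is ';' -> SEMI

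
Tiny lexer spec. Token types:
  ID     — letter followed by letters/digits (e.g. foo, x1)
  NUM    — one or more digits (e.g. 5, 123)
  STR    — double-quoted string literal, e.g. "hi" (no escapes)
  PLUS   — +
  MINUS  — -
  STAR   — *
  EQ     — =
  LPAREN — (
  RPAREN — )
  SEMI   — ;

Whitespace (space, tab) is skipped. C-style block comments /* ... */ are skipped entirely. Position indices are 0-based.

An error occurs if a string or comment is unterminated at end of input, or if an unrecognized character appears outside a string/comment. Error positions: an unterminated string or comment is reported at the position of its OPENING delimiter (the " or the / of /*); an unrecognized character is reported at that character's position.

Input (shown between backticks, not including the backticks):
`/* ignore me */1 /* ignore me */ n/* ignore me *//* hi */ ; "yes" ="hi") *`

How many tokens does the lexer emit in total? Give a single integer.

pos=0: enter COMMENT mode (saw '/*')
exit COMMENT mode (now at pos=15)
pos=15: emit NUM '1' (now at pos=16)
pos=17: enter COMMENT mode (saw '/*')
exit COMMENT mode (now at pos=32)
pos=33: emit ID 'n' (now at pos=34)
pos=34: enter COMMENT mode (saw '/*')
exit COMMENT mode (now at pos=49)
pos=49: enter COMMENT mode (saw '/*')
exit COMMENT mode (now at pos=57)
pos=58: emit SEMI ';'
pos=60: enter STRING mode
pos=60: emit STR "yes" (now at pos=65)
pos=66: emit EQ '='
pos=67: enter STRING mode
pos=67: emit STR "hi" (now at pos=71)
pos=71: emit RPAREN ')'
pos=73: emit STAR '*'
DONE. 8 tokens: [NUM, ID, SEMI, STR, EQ, STR, RPAREN, STAR]

Answer: 8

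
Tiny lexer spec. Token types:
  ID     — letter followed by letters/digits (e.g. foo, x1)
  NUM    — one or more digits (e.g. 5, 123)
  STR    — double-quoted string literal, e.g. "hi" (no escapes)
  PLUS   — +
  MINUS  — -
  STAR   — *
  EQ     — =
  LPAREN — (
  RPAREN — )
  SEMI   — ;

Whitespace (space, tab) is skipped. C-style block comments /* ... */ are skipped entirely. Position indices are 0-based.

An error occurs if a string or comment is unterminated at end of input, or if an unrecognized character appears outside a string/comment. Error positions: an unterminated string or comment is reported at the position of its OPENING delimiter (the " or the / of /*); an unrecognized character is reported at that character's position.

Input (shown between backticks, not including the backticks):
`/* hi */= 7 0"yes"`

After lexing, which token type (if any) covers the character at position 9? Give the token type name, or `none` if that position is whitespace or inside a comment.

pos=0: enter COMMENT mode (saw '/*')
exit COMMENT mode (now at pos=8)
pos=8: emit EQ '='
pos=10: emit NUM '7' (now at pos=11)
pos=12: emit NUM '0' (now at pos=13)
pos=13: enter STRING mode
pos=13: emit STR "yes" (now at pos=18)
DONE. 4 tokens: [EQ, NUM, NUM, STR]
Position 9: char is ' ' -> none

Answer: none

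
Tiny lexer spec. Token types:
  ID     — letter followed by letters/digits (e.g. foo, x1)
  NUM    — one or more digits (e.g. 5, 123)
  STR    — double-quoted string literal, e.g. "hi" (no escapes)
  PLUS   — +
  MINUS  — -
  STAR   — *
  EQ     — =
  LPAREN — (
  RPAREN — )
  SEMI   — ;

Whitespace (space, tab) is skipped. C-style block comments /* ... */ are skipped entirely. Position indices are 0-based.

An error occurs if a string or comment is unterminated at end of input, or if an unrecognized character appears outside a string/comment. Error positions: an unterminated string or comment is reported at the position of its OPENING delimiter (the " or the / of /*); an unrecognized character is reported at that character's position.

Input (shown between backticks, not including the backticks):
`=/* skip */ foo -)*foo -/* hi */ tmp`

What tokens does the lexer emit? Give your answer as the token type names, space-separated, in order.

pos=0: emit EQ '='
pos=1: enter COMMENT mode (saw '/*')
exit COMMENT mode (now at pos=11)
pos=12: emit ID 'foo' (now at pos=15)
pos=16: emit MINUS '-'
pos=17: emit RPAREN ')'
pos=18: emit STAR '*'
pos=19: emit ID 'foo' (now at pos=22)
pos=23: emit MINUS '-'
pos=24: enter COMMENT mode (saw '/*')
exit COMMENT mode (now at pos=32)
pos=33: emit ID 'tmp' (now at pos=36)
DONE. 8 tokens: [EQ, ID, MINUS, RPAREN, STAR, ID, MINUS, ID]

Answer: EQ ID MINUS RPAREN STAR ID MINUS ID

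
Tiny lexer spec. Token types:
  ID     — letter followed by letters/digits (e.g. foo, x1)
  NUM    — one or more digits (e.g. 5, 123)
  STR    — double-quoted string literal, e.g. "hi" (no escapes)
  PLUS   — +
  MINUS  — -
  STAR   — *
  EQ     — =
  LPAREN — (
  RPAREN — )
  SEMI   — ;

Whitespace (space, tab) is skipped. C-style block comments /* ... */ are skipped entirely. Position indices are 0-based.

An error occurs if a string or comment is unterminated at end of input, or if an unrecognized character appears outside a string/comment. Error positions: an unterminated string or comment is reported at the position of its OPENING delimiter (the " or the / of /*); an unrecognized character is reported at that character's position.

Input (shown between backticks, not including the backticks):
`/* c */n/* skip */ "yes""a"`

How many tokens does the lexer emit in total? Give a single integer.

pos=0: enter COMMENT mode (saw '/*')
exit COMMENT mode (now at pos=7)
pos=7: emit ID 'n' (now at pos=8)
pos=8: enter COMMENT mode (saw '/*')
exit COMMENT mode (now at pos=18)
pos=19: enter STRING mode
pos=19: emit STR "yes" (now at pos=24)
pos=24: enter STRING mode
pos=24: emit STR "a" (now at pos=27)
DONE. 3 tokens: [ID, STR, STR]

Answer: 3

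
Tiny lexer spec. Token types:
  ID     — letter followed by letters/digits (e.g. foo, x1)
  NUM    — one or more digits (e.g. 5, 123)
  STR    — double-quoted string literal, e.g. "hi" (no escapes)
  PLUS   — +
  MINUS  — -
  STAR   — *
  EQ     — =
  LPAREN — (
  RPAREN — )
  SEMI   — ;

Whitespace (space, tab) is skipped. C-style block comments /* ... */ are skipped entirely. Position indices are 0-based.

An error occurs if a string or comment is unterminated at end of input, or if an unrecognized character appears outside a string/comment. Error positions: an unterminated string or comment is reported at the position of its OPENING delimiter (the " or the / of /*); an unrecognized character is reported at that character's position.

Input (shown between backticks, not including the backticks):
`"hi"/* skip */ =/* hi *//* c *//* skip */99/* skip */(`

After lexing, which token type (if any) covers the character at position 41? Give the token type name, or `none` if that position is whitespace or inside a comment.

Answer: NUM

Derivation:
pos=0: enter STRING mode
pos=0: emit STR "hi" (now at pos=4)
pos=4: enter COMMENT mode (saw '/*')
exit COMMENT mode (now at pos=14)
pos=15: emit EQ '='
pos=16: enter COMMENT mode (saw '/*')
exit COMMENT mode (now at pos=24)
pos=24: enter COMMENT mode (saw '/*')
exit COMMENT mode (now at pos=31)
pos=31: enter COMMENT mode (saw '/*')
exit COMMENT mode (now at pos=41)
pos=41: emit NUM '99' (now at pos=43)
pos=43: enter COMMENT mode (saw '/*')
exit COMMENT mode (now at pos=53)
pos=53: emit LPAREN '('
DONE. 4 tokens: [STR, EQ, NUM, LPAREN]
Position 41: char is '9' -> NUM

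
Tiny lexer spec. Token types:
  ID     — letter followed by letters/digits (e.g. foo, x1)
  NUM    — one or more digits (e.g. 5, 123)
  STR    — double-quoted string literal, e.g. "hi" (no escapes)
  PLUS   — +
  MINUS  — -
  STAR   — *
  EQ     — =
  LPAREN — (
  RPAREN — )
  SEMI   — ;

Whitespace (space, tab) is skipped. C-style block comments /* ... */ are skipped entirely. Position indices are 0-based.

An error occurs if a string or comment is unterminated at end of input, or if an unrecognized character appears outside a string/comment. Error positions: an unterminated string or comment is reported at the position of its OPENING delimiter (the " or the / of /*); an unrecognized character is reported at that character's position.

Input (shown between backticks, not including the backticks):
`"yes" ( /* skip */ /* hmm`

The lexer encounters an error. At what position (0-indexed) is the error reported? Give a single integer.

Answer: 19

Derivation:
pos=0: enter STRING mode
pos=0: emit STR "yes" (now at pos=5)
pos=6: emit LPAREN '('
pos=8: enter COMMENT mode (saw '/*')
exit COMMENT mode (now at pos=18)
pos=19: enter COMMENT mode (saw '/*')
pos=19: ERROR — unterminated comment (reached EOF)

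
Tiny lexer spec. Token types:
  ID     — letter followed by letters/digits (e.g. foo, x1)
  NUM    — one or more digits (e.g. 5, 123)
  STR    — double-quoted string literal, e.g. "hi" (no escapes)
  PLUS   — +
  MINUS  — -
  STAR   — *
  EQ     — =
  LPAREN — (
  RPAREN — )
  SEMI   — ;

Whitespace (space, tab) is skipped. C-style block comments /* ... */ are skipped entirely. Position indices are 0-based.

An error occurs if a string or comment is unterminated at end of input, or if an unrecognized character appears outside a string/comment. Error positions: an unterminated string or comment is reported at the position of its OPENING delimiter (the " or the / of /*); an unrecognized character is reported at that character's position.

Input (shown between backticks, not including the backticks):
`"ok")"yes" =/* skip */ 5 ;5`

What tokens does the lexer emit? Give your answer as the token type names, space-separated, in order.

pos=0: enter STRING mode
pos=0: emit STR "ok" (now at pos=4)
pos=4: emit RPAREN ')'
pos=5: enter STRING mode
pos=5: emit STR "yes" (now at pos=10)
pos=11: emit EQ '='
pos=12: enter COMMENT mode (saw '/*')
exit COMMENT mode (now at pos=22)
pos=23: emit NUM '5' (now at pos=24)
pos=25: emit SEMI ';'
pos=26: emit NUM '5' (now at pos=27)
DONE. 7 tokens: [STR, RPAREN, STR, EQ, NUM, SEMI, NUM]

Answer: STR RPAREN STR EQ NUM SEMI NUM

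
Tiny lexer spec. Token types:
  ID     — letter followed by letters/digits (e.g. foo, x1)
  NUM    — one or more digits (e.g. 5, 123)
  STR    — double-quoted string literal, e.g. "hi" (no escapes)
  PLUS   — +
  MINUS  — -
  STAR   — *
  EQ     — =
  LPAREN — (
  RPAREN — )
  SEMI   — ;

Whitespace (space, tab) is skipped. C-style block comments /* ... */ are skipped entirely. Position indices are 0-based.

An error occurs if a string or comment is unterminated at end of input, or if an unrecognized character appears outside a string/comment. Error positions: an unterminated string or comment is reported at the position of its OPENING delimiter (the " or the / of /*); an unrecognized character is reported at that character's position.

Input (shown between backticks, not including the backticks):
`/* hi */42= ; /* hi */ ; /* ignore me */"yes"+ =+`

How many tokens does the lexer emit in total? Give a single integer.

Answer: 8

Derivation:
pos=0: enter COMMENT mode (saw '/*')
exit COMMENT mode (now at pos=8)
pos=8: emit NUM '42' (now at pos=10)
pos=10: emit EQ '='
pos=12: emit SEMI ';'
pos=14: enter COMMENT mode (saw '/*')
exit COMMENT mode (now at pos=22)
pos=23: emit SEMI ';'
pos=25: enter COMMENT mode (saw '/*')
exit COMMENT mode (now at pos=40)
pos=40: enter STRING mode
pos=40: emit STR "yes" (now at pos=45)
pos=45: emit PLUS '+'
pos=47: emit EQ '='
pos=48: emit PLUS '+'
DONE. 8 tokens: [NUM, EQ, SEMI, SEMI, STR, PLUS, EQ, PLUS]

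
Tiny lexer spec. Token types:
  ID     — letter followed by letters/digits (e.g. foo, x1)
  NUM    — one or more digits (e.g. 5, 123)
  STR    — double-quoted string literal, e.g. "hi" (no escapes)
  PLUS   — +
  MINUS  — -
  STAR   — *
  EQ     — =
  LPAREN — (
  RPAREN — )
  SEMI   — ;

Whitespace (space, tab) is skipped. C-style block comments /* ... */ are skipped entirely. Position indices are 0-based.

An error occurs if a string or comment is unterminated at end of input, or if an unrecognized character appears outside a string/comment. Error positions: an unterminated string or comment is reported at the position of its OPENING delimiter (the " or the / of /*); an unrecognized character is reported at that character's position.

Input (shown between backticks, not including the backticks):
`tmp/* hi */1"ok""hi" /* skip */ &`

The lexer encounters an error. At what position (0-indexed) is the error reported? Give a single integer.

Answer: 32

Derivation:
pos=0: emit ID 'tmp' (now at pos=3)
pos=3: enter COMMENT mode (saw '/*')
exit COMMENT mode (now at pos=11)
pos=11: emit NUM '1' (now at pos=12)
pos=12: enter STRING mode
pos=12: emit STR "ok" (now at pos=16)
pos=16: enter STRING mode
pos=16: emit STR "hi" (now at pos=20)
pos=21: enter COMMENT mode (saw '/*')
exit COMMENT mode (now at pos=31)
pos=32: ERROR — unrecognized char '&'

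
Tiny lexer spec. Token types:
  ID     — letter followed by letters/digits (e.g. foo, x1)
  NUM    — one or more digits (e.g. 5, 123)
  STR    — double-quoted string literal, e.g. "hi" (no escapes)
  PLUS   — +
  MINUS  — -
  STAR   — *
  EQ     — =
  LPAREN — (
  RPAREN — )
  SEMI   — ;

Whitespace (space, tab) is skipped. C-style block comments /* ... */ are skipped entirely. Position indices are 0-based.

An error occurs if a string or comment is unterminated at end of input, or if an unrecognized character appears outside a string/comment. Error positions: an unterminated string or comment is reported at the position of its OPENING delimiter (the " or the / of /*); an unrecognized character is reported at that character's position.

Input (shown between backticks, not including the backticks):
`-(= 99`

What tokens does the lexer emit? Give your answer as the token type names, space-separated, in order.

Answer: MINUS LPAREN EQ NUM

Derivation:
pos=0: emit MINUS '-'
pos=1: emit LPAREN '('
pos=2: emit EQ '='
pos=4: emit NUM '99' (now at pos=6)
DONE. 4 tokens: [MINUS, LPAREN, EQ, NUM]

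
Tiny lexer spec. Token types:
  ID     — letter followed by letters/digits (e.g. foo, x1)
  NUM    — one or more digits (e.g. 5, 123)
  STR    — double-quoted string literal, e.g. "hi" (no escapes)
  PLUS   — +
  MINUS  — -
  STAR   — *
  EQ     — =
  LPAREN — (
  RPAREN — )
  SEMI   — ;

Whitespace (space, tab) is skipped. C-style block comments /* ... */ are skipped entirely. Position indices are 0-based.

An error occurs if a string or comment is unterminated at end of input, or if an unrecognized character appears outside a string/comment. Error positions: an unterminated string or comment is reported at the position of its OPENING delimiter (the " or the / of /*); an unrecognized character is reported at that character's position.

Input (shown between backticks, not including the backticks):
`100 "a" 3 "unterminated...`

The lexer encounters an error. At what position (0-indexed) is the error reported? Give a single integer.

Answer: 10

Derivation:
pos=0: emit NUM '100' (now at pos=3)
pos=4: enter STRING mode
pos=4: emit STR "a" (now at pos=7)
pos=8: emit NUM '3' (now at pos=9)
pos=10: enter STRING mode
pos=10: ERROR — unterminated string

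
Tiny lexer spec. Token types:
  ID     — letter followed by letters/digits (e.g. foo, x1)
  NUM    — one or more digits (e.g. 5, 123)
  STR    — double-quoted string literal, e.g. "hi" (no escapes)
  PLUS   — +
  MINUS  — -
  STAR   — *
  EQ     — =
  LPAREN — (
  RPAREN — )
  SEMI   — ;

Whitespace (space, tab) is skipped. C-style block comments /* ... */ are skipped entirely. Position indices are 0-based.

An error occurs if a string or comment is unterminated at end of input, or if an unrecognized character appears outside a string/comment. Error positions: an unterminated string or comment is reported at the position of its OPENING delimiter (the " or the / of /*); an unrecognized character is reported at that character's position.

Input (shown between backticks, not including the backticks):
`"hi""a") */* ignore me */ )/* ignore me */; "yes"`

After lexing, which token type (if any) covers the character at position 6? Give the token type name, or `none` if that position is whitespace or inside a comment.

pos=0: enter STRING mode
pos=0: emit STR "hi" (now at pos=4)
pos=4: enter STRING mode
pos=4: emit STR "a" (now at pos=7)
pos=7: emit RPAREN ')'
pos=9: emit STAR '*'
pos=10: enter COMMENT mode (saw '/*')
exit COMMENT mode (now at pos=25)
pos=26: emit RPAREN ')'
pos=27: enter COMMENT mode (saw '/*')
exit COMMENT mode (now at pos=42)
pos=42: emit SEMI ';'
pos=44: enter STRING mode
pos=44: emit STR "yes" (now at pos=49)
DONE. 7 tokens: [STR, STR, RPAREN, STAR, RPAREN, SEMI, STR]
Position 6: char is '"' -> STR

Answer: STR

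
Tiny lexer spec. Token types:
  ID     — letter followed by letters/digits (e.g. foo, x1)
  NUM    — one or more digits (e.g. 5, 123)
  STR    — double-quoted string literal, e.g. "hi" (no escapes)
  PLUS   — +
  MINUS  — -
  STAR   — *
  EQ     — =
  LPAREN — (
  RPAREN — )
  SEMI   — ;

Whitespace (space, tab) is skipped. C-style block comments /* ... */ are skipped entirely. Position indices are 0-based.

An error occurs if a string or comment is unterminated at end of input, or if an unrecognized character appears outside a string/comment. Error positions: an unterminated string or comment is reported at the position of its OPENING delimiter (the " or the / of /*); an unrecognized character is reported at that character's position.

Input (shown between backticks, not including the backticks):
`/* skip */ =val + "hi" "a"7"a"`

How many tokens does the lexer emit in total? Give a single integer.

Answer: 7

Derivation:
pos=0: enter COMMENT mode (saw '/*')
exit COMMENT mode (now at pos=10)
pos=11: emit EQ '='
pos=12: emit ID 'val' (now at pos=15)
pos=16: emit PLUS '+'
pos=18: enter STRING mode
pos=18: emit STR "hi" (now at pos=22)
pos=23: enter STRING mode
pos=23: emit STR "a" (now at pos=26)
pos=26: emit NUM '7' (now at pos=27)
pos=27: enter STRING mode
pos=27: emit STR "a" (now at pos=30)
DONE. 7 tokens: [EQ, ID, PLUS, STR, STR, NUM, STR]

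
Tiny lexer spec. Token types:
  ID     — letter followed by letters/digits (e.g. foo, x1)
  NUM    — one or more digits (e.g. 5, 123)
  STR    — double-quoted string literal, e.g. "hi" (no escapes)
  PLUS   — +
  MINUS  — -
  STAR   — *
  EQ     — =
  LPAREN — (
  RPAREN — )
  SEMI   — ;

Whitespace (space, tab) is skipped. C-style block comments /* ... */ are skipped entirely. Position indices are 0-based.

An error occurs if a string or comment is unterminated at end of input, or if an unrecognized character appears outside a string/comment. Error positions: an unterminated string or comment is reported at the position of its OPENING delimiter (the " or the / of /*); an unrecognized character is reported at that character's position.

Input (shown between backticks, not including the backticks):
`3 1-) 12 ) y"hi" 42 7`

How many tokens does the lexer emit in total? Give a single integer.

Answer: 10

Derivation:
pos=0: emit NUM '3' (now at pos=1)
pos=2: emit NUM '1' (now at pos=3)
pos=3: emit MINUS '-'
pos=4: emit RPAREN ')'
pos=6: emit NUM '12' (now at pos=8)
pos=9: emit RPAREN ')'
pos=11: emit ID 'y' (now at pos=12)
pos=12: enter STRING mode
pos=12: emit STR "hi" (now at pos=16)
pos=17: emit NUM '42' (now at pos=19)
pos=20: emit NUM '7' (now at pos=21)
DONE. 10 tokens: [NUM, NUM, MINUS, RPAREN, NUM, RPAREN, ID, STR, NUM, NUM]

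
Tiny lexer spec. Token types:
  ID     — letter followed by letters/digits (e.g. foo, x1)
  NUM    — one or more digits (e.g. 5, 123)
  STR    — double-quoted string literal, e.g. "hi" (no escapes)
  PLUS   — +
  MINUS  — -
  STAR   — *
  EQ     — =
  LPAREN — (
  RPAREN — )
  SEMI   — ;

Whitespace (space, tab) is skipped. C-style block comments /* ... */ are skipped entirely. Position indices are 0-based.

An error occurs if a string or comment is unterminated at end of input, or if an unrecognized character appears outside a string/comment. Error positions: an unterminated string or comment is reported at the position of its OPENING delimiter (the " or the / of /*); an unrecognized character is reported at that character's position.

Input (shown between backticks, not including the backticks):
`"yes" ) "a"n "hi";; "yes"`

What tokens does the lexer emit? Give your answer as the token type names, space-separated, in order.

Answer: STR RPAREN STR ID STR SEMI SEMI STR

Derivation:
pos=0: enter STRING mode
pos=0: emit STR "yes" (now at pos=5)
pos=6: emit RPAREN ')'
pos=8: enter STRING mode
pos=8: emit STR "a" (now at pos=11)
pos=11: emit ID 'n' (now at pos=12)
pos=13: enter STRING mode
pos=13: emit STR "hi" (now at pos=17)
pos=17: emit SEMI ';'
pos=18: emit SEMI ';'
pos=20: enter STRING mode
pos=20: emit STR "yes" (now at pos=25)
DONE. 8 tokens: [STR, RPAREN, STR, ID, STR, SEMI, SEMI, STR]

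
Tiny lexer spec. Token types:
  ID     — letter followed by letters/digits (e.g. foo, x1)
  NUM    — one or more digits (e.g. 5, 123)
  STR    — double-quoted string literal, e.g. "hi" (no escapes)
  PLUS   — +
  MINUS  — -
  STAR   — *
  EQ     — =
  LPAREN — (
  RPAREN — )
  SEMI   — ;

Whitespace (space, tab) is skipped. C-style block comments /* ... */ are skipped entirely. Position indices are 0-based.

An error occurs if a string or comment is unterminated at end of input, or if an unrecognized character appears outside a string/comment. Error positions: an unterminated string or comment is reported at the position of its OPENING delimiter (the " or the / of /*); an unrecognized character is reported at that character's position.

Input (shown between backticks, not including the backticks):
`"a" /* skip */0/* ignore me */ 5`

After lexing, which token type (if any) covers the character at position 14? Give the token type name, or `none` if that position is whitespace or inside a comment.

pos=0: enter STRING mode
pos=0: emit STR "a" (now at pos=3)
pos=4: enter COMMENT mode (saw '/*')
exit COMMENT mode (now at pos=14)
pos=14: emit NUM '0' (now at pos=15)
pos=15: enter COMMENT mode (saw '/*')
exit COMMENT mode (now at pos=30)
pos=31: emit NUM '5' (now at pos=32)
DONE. 3 tokens: [STR, NUM, NUM]
Position 14: char is '0' -> NUM

Answer: NUM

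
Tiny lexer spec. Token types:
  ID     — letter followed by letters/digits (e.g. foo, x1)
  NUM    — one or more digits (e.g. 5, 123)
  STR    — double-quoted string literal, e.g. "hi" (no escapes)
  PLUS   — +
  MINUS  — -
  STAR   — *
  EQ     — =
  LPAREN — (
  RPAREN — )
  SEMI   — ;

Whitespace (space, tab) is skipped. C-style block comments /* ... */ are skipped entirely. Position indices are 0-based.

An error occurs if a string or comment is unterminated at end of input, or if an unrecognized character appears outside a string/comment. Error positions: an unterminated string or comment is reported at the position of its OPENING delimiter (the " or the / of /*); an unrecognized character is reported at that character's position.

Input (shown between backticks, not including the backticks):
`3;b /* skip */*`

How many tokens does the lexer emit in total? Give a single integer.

Answer: 4

Derivation:
pos=0: emit NUM '3' (now at pos=1)
pos=1: emit SEMI ';'
pos=2: emit ID 'b' (now at pos=3)
pos=4: enter COMMENT mode (saw '/*')
exit COMMENT mode (now at pos=14)
pos=14: emit STAR '*'
DONE. 4 tokens: [NUM, SEMI, ID, STAR]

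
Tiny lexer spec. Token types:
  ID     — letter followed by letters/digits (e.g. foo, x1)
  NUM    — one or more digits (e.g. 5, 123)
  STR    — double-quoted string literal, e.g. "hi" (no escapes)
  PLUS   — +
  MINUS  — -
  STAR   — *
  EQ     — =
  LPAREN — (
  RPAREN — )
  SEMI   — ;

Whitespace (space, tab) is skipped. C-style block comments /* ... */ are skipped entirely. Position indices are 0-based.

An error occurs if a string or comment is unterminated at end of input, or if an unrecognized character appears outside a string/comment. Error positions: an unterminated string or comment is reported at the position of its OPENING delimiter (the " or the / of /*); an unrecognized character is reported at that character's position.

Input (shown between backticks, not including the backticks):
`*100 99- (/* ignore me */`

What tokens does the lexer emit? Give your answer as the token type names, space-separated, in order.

pos=0: emit STAR '*'
pos=1: emit NUM '100' (now at pos=4)
pos=5: emit NUM '99' (now at pos=7)
pos=7: emit MINUS '-'
pos=9: emit LPAREN '('
pos=10: enter COMMENT mode (saw '/*')
exit COMMENT mode (now at pos=25)
DONE. 5 tokens: [STAR, NUM, NUM, MINUS, LPAREN]

Answer: STAR NUM NUM MINUS LPAREN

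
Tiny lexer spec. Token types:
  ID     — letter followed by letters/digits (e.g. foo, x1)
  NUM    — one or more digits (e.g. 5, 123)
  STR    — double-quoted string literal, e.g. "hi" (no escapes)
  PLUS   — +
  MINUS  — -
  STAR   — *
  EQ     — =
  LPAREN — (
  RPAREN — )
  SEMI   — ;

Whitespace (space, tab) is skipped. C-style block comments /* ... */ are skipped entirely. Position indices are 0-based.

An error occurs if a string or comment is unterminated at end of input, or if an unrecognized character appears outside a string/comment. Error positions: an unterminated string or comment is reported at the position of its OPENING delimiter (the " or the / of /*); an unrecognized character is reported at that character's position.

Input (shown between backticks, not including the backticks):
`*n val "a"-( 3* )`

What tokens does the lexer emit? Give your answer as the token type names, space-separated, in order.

Answer: STAR ID ID STR MINUS LPAREN NUM STAR RPAREN

Derivation:
pos=0: emit STAR '*'
pos=1: emit ID 'n' (now at pos=2)
pos=3: emit ID 'val' (now at pos=6)
pos=7: enter STRING mode
pos=7: emit STR "a" (now at pos=10)
pos=10: emit MINUS '-'
pos=11: emit LPAREN '('
pos=13: emit NUM '3' (now at pos=14)
pos=14: emit STAR '*'
pos=16: emit RPAREN ')'
DONE. 9 tokens: [STAR, ID, ID, STR, MINUS, LPAREN, NUM, STAR, RPAREN]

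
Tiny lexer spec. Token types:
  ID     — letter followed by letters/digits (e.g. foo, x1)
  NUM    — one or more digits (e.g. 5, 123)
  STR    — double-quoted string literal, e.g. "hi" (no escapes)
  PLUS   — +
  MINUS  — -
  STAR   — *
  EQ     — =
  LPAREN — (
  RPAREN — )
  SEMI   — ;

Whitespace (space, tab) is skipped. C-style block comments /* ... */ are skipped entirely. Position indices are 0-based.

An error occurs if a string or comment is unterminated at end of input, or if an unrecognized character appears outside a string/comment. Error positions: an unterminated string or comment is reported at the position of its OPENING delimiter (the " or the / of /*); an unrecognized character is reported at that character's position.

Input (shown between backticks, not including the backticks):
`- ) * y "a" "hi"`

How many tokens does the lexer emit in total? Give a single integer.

pos=0: emit MINUS '-'
pos=2: emit RPAREN ')'
pos=4: emit STAR '*'
pos=6: emit ID 'y' (now at pos=7)
pos=8: enter STRING mode
pos=8: emit STR "a" (now at pos=11)
pos=12: enter STRING mode
pos=12: emit STR "hi" (now at pos=16)
DONE. 6 tokens: [MINUS, RPAREN, STAR, ID, STR, STR]

Answer: 6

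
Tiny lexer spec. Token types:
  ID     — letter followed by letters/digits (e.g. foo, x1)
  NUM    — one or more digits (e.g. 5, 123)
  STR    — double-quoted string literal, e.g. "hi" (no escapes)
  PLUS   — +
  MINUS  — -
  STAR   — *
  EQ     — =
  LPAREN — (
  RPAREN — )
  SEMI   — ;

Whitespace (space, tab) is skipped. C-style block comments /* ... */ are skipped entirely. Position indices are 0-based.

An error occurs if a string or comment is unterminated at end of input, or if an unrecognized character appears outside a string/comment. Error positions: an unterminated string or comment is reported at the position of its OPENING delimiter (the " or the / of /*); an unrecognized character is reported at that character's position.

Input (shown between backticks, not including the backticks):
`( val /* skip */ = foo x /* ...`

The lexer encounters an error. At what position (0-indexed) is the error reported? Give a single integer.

pos=0: emit LPAREN '('
pos=2: emit ID 'val' (now at pos=5)
pos=6: enter COMMENT mode (saw '/*')
exit COMMENT mode (now at pos=16)
pos=17: emit EQ '='
pos=19: emit ID 'foo' (now at pos=22)
pos=23: emit ID 'x' (now at pos=24)
pos=25: enter COMMENT mode (saw '/*')
pos=25: ERROR — unterminated comment (reached EOF)

Answer: 25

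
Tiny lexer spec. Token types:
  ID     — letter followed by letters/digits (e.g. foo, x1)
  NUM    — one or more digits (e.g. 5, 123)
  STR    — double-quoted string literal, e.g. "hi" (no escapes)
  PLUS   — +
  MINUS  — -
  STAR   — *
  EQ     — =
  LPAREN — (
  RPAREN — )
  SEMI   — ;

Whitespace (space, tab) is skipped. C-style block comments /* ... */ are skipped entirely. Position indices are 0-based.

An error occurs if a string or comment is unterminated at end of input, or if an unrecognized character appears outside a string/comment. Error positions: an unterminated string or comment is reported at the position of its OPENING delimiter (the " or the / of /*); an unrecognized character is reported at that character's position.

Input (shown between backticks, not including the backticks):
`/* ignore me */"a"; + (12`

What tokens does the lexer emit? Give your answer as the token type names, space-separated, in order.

pos=0: enter COMMENT mode (saw '/*')
exit COMMENT mode (now at pos=15)
pos=15: enter STRING mode
pos=15: emit STR "a" (now at pos=18)
pos=18: emit SEMI ';'
pos=20: emit PLUS '+'
pos=22: emit LPAREN '('
pos=23: emit NUM '12' (now at pos=25)
DONE. 5 tokens: [STR, SEMI, PLUS, LPAREN, NUM]

Answer: STR SEMI PLUS LPAREN NUM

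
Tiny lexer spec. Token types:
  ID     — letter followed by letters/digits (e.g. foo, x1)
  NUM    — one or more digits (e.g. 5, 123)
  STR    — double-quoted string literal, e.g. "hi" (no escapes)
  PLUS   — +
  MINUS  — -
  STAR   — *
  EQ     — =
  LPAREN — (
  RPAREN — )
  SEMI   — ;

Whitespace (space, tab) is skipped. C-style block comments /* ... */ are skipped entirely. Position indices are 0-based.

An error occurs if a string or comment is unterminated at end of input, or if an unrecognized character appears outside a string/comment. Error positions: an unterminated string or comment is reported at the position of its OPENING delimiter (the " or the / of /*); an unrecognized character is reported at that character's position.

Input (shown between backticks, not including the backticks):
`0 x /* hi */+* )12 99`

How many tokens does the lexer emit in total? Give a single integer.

Answer: 7

Derivation:
pos=0: emit NUM '0' (now at pos=1)
pos=2: emit ID 'x' (now at pos=3)
pos=4: enter COMMENT mode (saw '/*')
exit COMMENT mode (now at pos=12)
pos=12: emit PLUS '+'
pos=13: emit STAR '*'
pos=15: emit RPAREN ')'
pos=16: emit NUM '12' (now at pos=18)
pos=19: emit NUM '99' (now at pos=21)
DONE. 7 tokens: [NUM, ID, PLUS, STAR, RPAREN, NUM, NUM]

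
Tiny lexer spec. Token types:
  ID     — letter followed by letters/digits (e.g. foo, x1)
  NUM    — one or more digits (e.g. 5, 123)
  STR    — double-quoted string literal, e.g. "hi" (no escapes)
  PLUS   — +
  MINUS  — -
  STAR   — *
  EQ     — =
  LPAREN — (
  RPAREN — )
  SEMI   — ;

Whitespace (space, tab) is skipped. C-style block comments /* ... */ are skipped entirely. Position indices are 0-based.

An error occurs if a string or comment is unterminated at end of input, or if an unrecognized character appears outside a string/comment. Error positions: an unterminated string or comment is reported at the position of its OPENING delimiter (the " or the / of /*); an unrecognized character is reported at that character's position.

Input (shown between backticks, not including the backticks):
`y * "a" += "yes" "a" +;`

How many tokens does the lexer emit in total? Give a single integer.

Answer: 9

Derivation:
pos=0: emit ID 'y' (now at pos=1)
pos=2: emit STAR '*'
pos=4: enter STRING mode
pos=4: emit STR "a" (now at pos=7)
pos=8: emit PLUS '+'
pos=9: emit EQ '='
pos=11: enter STRING mode
pos=11: emit STR "yes" (now at pos=16)
pos=17: enter STRING mode
pos=17: emit STR "a" (now at pos=20)
pos=21: emit PLUS '+'
pos=22: emit SEMI ';'
DONE. 9 tokens: [ID, STAR, STR, PLUS, EQ, STR, STR, PLUS, SEMI]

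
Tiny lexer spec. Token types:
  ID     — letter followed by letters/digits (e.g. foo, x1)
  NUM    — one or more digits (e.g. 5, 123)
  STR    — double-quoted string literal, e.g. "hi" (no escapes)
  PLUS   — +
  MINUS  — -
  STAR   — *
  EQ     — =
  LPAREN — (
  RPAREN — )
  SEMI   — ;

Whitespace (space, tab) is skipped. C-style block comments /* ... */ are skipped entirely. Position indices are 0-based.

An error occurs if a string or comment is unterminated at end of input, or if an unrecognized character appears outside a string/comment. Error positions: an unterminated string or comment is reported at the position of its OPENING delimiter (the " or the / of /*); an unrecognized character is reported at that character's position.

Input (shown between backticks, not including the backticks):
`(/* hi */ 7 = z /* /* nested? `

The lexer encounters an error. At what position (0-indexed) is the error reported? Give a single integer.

Answer: 16

Derivation:
pos=0: emit LPAREN '('
pos=1: enter COMMENT mode (saw '/*')
exit COMMENT mode (now at pos=9)
pos=10: emit NUM '7' (now at pos=11)
pos=12: emit EQ '='
pos=14: emit ID 'z' (now at pos=15)
pos=16: enter COMMENT mode (saw '/*')
pos=16: ERROR — unterminated comment (reached EOF)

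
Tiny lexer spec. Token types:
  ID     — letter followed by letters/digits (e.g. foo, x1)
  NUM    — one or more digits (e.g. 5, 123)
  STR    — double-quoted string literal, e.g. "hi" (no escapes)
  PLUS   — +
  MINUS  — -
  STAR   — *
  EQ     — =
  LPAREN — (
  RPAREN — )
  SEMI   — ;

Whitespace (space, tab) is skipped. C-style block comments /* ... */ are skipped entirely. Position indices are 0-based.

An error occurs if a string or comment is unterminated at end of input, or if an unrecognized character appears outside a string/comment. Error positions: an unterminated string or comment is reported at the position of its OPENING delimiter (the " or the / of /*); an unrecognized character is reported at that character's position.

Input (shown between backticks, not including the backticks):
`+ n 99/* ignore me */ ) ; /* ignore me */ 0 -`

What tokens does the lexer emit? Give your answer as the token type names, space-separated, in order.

pos=0: emit PLUS '+'
pos=2: emit ID 'n' (now at pos=3)
pos=4: emit NUM '99' (now at pos=6)
pos=6: enter COMMENT mode (saw '/*')
exit COMMENT mode (now at pos=21)
pos=22: emit RPAREN ')'
pos=24: emit SEMI ';'
pos=26: enter COMMENT mode (saw '/*')
exit COMMENT mode (now at pos=41)
pos=42: emit NUM '0' (now at pos=43)
pos=44: emit MINUS '-'
DONE. 7 tokens: [PLUS, ID, NUM, RPAREN, SEMI, NUM, MINUS]

Answer: PLUS ID NUM RPAREN SEMI NUM MINUS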